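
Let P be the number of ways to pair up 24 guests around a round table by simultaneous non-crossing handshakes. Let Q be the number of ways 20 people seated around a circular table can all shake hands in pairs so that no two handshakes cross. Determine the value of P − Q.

With 24 = 2·12 people, non-crossing handshake pairings are non-crossing perfect matchings on a circle, counted by C_12. So P = C_12 = 208012.
With 20 = 2·10 people, non-crossing handshake pairings are non-crossing perfect matchings on a circle, counted by C_10. So Q = C_10 = 16796.
P − Q = 208012 − 16796 = 191216.

191216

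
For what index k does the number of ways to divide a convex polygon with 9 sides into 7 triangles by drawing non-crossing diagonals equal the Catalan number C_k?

The number of triangulations of a 9-gon is the Catalan number C_7 (index = sides − 2).

7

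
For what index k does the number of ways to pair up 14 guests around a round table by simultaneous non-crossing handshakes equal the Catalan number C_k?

With 14 = 2·7 people, non-crossing handshake pairings are non-crossing perfect matchings on a circle, counted by C_7.

7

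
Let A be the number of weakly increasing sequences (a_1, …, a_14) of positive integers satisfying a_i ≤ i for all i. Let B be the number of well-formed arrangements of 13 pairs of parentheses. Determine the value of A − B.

Weakly increasing sequences with a_i ≤ i biject with Dyck paths of semilength 14, so there are C_14. So A = C_14 = 2674440.
A balanced arrangement of 13 bracket pairs is a Dyck word of semilength 13, so the count is C_13. So B = C_13 = 742900.
A − B = 2674440 − 742900 = 1931540.

1931540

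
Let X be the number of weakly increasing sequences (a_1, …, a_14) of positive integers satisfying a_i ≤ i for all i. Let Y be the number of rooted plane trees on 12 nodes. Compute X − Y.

Weakly increasing sequences with a_i ≤ i biject with Dyck paths of semilength 14, so there are C_14. So X = C_14 = 2674440.
Rooted ordered (plane) trees on m nodes have m−1 edges and are counted by C_{m−1}; m = 12 gives C_11. So Y = C_11 = 58786.
X − Y = 2674440 − 58786 = 2615654.

2615654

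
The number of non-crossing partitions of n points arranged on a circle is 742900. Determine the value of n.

Non-crossing partitions of [n] are counted by C_n; 742900 = C_13.

13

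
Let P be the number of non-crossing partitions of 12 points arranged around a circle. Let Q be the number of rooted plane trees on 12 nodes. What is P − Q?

Non-crossing partitions of an n-element set are counted by C_n; here n = 12. So P = C_12 = 208012.
A rooted plane tree on 12 nodes has 11 edges, and such trees are counted by C_11. So Q = C_11 = 58786.
P − Q = 208012 − 58786 = 149226.

149226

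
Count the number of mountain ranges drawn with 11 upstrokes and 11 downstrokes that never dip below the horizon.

A Dyck path with 11 up-steps and 11 down-steps has semilength 11, so there are C_11 of them.
C_11 = C_10 · 2(2·10+1)/(10+2) = 16796 · 42/12 = 58786.

58786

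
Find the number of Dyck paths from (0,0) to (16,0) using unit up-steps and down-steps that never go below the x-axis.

A Dyck path with 8 up-steps and 8 down-steps has semilength 8, so there are C_8 of them.
C_8 = C_7 · 2(2·7+1)/(7+2) = 429 · 30/9 = 1430.

1430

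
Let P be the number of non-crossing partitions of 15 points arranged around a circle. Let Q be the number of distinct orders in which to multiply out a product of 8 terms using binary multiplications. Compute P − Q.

The non-crossing partitions of [15] form a lattice of size C_15. So P = C_15 = 9694845.
Parenthesizations of m factors correspond to full binary trees with m leaves, counted by C_{m−1}; m = 8 gives C_7. So Q = C_7 = 429.
P − Q = 9694845 − 429 = 9694416.

9694416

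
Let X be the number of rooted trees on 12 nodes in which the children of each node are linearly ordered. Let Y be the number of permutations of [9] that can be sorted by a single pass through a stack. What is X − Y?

53924

Rooted ordered (plane) trees on m nodes have m−1 edges and are counted by C_{m−1}; m = 12 gives C_11. So X = C_11 = 58786.
By Knuth's characterisation, the stack-sortable permutations of length 9 are the 231-avoiders, numbering C_9. So Y = C_9 = 4862.
X − Y = 58786 − 4862 = 53924.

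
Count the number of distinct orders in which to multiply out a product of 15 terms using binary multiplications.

2674440

Parenthesizations of m factors correspond to full binary trees with m leaves, counted by C_{m−1}; m = 15 gives C_14.
C_14 = C(28,14)/15 = 40116600/15 = 2674440.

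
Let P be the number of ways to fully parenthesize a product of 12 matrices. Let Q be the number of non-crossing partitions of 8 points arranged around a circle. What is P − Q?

57356

Bracketing 12 factors into binary products is counted by C_{12−1} = C_11. So P = C_11 = 58786.
Non-crossing partitions of an n-element set are counted by C_n; here n = 8. So Q = C_8 = 1430.
P − Q = 58786 − 1430 = 57356.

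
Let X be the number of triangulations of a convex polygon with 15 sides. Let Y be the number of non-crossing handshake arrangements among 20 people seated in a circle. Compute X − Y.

726104

A convex 15-gon is triangulated into 13 triangles, and the number of such triangulations is the Catalan number C_{15−2} = C_13. So X = C_13 = 742900.
With 20 = 2·10 people, non-crossing handshake pairings are non-crossing perfect matchings on a circle, counted by C_10. So Y = C_10 = 16796.
X − Y = 742900 − 16796 = 726104.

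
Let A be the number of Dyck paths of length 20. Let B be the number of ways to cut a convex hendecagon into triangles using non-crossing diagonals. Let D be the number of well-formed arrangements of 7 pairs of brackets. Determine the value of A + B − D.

A Dyck path with 10 up-steps and 10 down-steps has semilength 10, so there are C_10 of them. So A = C_10 = 16796.
A convex 11-gon is triangulated into 9 triangles, and the number of such triangulations is the Catalan number C_{11−2} = C_9. So B = C_9 = 4862.
A balanced arrangement of 7 bracket pairs is a Dyck word of semilength 7, so the count is C_7. So D = C_7 = 429.
A + B − D = 16796 + 4862 − 429 = 21229.

21229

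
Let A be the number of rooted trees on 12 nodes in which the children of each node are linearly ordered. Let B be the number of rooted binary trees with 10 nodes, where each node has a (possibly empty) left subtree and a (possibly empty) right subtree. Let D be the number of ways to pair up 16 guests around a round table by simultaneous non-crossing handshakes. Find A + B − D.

Rooted ordered (plane) trees on m nodes have m−1 edges and are counted by C_{m−1}; m = 12 gives C_11. So A = C_11 = 58786.
There are C_n binary search tree shapes on n keys; with n = 10 that is C_10. So B = C_10 = 16796.
With 16 = 2·8 people, non-crossing handshake pairings are non-crossing perfect matchings on a circle, counted by C_8. So D = C_8 = 1430.
A + B − D = 58786 + 16796 − 1430 = 74152.

74152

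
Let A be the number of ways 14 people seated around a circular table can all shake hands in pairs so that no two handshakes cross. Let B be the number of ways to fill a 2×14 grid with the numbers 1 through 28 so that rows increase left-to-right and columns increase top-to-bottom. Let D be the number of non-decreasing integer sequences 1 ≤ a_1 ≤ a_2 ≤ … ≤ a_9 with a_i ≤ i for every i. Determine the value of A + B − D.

Non-crossing handshake pairings of 2n people are counted by C_n; 14 people gives n = 7. So A = C_7 = 429.
Standard Young tableaux of shape 2×n are counted by C_n; here n = 14. So B = C_14 = 2674440.
Such sub-staircase sequences of length n are counted by C_n; here n = 9. So D = C_9 = 4862.
A + B − D = 429 + 2674440 − 4862 = 2670007.

2670007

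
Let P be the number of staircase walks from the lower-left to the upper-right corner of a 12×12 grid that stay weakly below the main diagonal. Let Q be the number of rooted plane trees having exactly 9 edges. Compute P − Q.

203150

Monotone paths in an n×n grid that stay weakly below the diagonal are counted by C_n; here n = 12. So P = C_12 = 208012.
A rooted plane tree with 9 edges has 10 nodes, and the count is C_9. So Q = C_9 = 4862.
P − Q = 208012 − 4862 = 203150.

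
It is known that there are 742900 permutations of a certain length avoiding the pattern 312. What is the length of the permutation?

13

Permutations of [n] avoiding a fixed length-3 pattern are counted by C_n. The Catalan number equal to 742900 is C_13.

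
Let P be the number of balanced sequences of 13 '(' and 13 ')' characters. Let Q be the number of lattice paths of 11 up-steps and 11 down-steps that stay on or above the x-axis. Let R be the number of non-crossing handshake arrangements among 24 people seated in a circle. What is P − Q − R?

476102

Balanced strings of n pairs of brackets are counted by C_n; here n = 13. So P = C_13 = 742900.
Dyck paths of semilength n (length 2n) are counted by C_n; here n = 11. So Q = C_11 = 58786.
Non-crossing handshake pairings of 2n people are counted by C_n; 24 people gives n = 12. So R = C_12 = 208012.
P − Q − R = 742900 − 58786 − 208012 = 476102.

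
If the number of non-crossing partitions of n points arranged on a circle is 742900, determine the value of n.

13

Non-crossing partitions of [n] are counted by C_n. The Catalan number equal to 742900 is C_13.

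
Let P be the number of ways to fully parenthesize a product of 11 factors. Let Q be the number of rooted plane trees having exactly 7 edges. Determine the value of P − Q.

16367

Parenthesizations of m factors correspond to full binary trees with m leaves, counted by C_{m−1}; m = 11 gives C_10. So P = C_10 = 16796.
A rooted plane tree with 7 edges has 8 nodes, and the count is C_7. So Q = C_7 = 429.
P − Q = 16796 − 429 = 16367.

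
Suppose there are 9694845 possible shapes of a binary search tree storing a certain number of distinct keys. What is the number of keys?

15

Binary search tree shapes on n keys are counted by C_n, and C_15 = 9694845.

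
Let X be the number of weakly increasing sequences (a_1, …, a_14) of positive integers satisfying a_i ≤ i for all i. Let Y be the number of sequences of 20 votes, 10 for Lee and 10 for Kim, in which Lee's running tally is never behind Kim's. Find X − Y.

Weakly increasing sequences with a_i ≤ i biject with Dyck paths of semilength 14, so there are C_14. So X = C_14 = 2674440.
Reading a vote for the leader as '(' and for the other as ')' turns such a sequence into a balanced string of 10 pairs, so the count is C_10. So Y = C_10 = 16796.
X − Y = 2674440 − 16796 = 2657644.

2657644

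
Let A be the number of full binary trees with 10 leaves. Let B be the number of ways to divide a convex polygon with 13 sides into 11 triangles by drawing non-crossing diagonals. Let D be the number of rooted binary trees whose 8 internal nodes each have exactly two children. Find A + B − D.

62218

A full binary tree with L leaves has L−1 internal nodes and is counted by C_{L−1}; L = 10 gives C_9. So A = C_9 = 4862.
Triangulations of a convex m-gon are counted by C_{m−2}; with m = 13 this is C_11. So B = C_11 = 58786.
The number of full binary trees on 8 internal nodes is the Catalan number C_8. So D = C_8 = 1430.
A + B − D = 4862 + 58786 − 1430 = 62218.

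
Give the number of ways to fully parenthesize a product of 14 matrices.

742900

Bracketing 14 factors into binary products is counted by C_{14−1} = C_13.
C_13 = 742900.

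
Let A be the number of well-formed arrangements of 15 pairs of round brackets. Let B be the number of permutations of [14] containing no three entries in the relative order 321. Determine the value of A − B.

With 15 pairs the number of balanced bracket strings is the Catalan number C_15. So A = C_15 = 9694845.
Permutations of [n] avoiding any single length-3 pattern are counted by C_n; here n = 14. So B = C_14 = 2674440.
A − B = 9694845 − 2674440 = 7020405.

7020405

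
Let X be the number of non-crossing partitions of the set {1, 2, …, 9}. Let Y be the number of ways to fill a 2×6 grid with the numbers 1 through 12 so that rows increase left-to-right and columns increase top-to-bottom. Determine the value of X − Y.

4730

Non-crossing partitions of an n-element set are counted by C_n; here n = 9. So X = C_9 = 4862.
By the hook-length formula (or a Dyck-path bijection), SYT of shape 2×6 number C_6. So Y = C_6 = 132.
X − Y = 4862 − 132 = 4730.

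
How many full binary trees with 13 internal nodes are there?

Full binary trees with n internal nodes are counted by C_n; here n = 13.
C_13 = 742900.

742900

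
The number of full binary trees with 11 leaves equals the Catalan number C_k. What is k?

10

Full binary trees with 11 leaves have 11−1 = 10 internal nodes, so there are C_10 of them.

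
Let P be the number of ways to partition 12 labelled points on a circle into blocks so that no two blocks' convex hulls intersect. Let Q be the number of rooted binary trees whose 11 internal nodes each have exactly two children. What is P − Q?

149226

The non-crossing partitions of [12] form a lattice of size C_12. So P = C_12 = 208012.
Full binary trees with n internal nodes are counted by C_n; here n = 11. So Q = C_11 = 58786.
P − Q = 208012 − 58786 = 149226.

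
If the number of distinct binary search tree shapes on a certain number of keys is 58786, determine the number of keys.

11

Binary search tree shapes on n keys are counted by C_n. Since C_11 = 58786, the index is 11.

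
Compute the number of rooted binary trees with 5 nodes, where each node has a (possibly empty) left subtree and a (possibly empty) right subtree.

There are C_n binary search tree shapes on n keys; with n = 5 that is C_5.
C_5 = C_4 · 2(2·4+1)/(4+2) = 14 · 18/6 = 42.

42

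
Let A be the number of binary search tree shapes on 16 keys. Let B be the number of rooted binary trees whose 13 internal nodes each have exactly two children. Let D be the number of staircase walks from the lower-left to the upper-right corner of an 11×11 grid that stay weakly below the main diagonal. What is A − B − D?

Rooted binary trees with 16 nodes (each child slot possibly empty) number C_16. So A = C_16 = 35357670.
The number of full binary trees on 13 internal nodes is the Catalan number C_13. So B = C_13 = 742900.
Monotone paths in an n×n grid that stay weakly below the diagonal are counted by C_n; here n = 11. So D = C_11 = 58786.
A − B − D = 35357670 − 742900 − 58786 = 34555984.

34555984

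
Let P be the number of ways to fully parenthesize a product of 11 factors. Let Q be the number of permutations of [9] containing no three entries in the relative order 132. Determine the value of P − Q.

Parenthesizations of m factors correspond to full binary trees with m leaves, counted by C_{m−1}; m = 11 gives C_10. So P = C_10 = 16796.
Permutations of [n] avoiding any single length-3 pattern are counted by C_n; here n = 9. So Q = C_9 = 4862.
P − Q = 16796 − 4862 = 11934.

11934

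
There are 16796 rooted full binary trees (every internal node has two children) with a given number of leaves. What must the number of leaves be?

11

Full binary trees with L leaves are counted by C_{L−1}. Since C_10 = 16796, the index is 10.
So the index is 10, and the number of leaves is 10 + 1 = 11.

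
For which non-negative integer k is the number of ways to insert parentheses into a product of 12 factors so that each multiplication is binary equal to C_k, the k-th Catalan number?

Bracketing 12 factors into binary products is counted by C_{12−1} = C_11.

11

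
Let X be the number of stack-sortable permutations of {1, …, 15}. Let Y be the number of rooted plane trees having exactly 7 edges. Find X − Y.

Stack-sortable permutations are exactly the 231-avoiding ones, counted by C_n; here n = 15. So X = C_15 = 9694845.
Rooted ordered trees with n edges are counted by C_n; here n = 7. So Y = C_7 = 429.
X − Y = 9694845 − 429 = 9694416.

9694416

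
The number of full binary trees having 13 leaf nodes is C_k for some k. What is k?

12

A full binary tree with L leaves has L−1 internal nodes and is counted by C_{L−1}; L = 13 gives C_12.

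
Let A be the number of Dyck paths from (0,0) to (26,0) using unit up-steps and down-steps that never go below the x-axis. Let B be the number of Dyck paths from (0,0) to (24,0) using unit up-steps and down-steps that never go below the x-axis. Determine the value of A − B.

Dyck paths of semilength n (length 2n) are counted by C_n; here n = 13. So A = C_13 = 742900.
Paths of 12 up- and 12 down-steps that never dip below the axis are Dyck paths; their count is C_12. So B = C_12 = 208012.
A − B = 742900 − 208012 = 534888.

534888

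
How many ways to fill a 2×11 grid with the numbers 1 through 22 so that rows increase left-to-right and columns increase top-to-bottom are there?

Standard Young tableaux of shape 2×n are counted by C_n; here n = 11.
C_11 = C(22,11)/12 = 705432/12 = 58786.

58786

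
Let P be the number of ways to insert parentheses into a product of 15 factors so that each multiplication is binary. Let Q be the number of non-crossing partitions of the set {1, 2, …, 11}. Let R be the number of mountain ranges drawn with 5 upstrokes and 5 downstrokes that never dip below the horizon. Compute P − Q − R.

Bracketing 15 factors into binary products is counted by C_{15−1} = C_14. So P = C_14 = 2674440.
Non-crossing partitions of an n-element set are counted by C_n; here n = 11. So Q = C_11 = 58786.
Paths of 5 up- and 5 down-steps that never dip below the axis are Dyck paths; their count is C_5. So R = C_5 = 42.
P − Q − R = 2674440 − 58786 − 42 = 2615612.

2615612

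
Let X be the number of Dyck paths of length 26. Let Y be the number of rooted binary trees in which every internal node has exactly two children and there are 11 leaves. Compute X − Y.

726104

Paths of 13 up- and 13 down-steps that never dip below the axis are Dyck paths; their count is C_13. So X = C_13 = 742900.
A full binary tree with L leaves has L−1 internal nodes and is counted by C_{L−1}; L = 11 gives C_10. So Y = C_10 = 16796.
X − Y = 742900 − 16796 = 726104.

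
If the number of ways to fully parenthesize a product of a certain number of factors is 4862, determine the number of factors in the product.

Parenthesizations of m factors are counted by C_{m−1}. The Catalan number equal to 4862 is C_9.
So the index is 9, and the number of factors is 9 + 1 = 10.

10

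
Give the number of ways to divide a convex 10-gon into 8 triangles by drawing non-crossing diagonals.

1430

The number of triangulations of a 10-gon is the Catalan number C_8 (index = sides − 2).
C_8 = C(16,8)/9 = 12870/9 = 1430.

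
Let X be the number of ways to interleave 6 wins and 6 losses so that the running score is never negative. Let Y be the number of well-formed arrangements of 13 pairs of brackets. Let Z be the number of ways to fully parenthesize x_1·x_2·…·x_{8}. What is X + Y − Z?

742603

Ballot sequences with n votes each where one side never trails are Dyck words, counted by C_n; here n = 6. So X = C_6 = 132.
Balanced strings of n pairs of brackets are counted by C_n; here n = 13. So Y = C_13 = 742900.
Bracketing 8 factors into binary products is counted by C_{8−1} = C_7. So Z = C_7 = 429.
X + Y − Z = 132 + 742900 − 429 = 742603.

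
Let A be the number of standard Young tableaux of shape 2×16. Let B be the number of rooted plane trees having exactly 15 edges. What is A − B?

25662825

Standard Young tableaux of shape 2×n are counted by C_n; here n = 16. So A = C_16 = 35357670.
A rooted plane tree with 15 edges has 16 nodes, and the count is C_15. So B = C_15 = 9694845.
A − B = 35357670 − 9694845 = 25662825.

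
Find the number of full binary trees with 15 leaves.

2674440

Full binary trees with 15 leaves have 15−1 = 14 internal nodes, so there are C_14 of them.
C_14 = C(28,14)/15 = 40116600/15 = 2674440.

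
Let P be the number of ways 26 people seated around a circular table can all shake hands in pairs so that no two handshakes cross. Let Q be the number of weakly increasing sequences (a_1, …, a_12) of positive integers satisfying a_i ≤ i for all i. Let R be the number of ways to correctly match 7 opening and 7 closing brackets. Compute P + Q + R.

951341

With 26 = 2·13 people, non-crossing handshake pairings are non-crossing perfect matchings on a circle, counted by C_13. So P = C_13 = 742900.
Weakly increasing sequences with a_i ≤ i biject with Dyck paths of semilength 12, so there are C_12. So Q = C_12 = 208012.
A balanced arrangement of 7 bracket pairs is a Dyck word of semilength 7, so the count is C_7. So R = C_7 = 429.
P + Q + R = 742900 + 208012 + 429 = 951341.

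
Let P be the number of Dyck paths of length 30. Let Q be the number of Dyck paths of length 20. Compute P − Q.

Paths of 15 up- and 15 down-steps that never dip below the axis are Dyck paths; their count is C_15. So P = C_15 = 9694845.
A Dyck path with 10 up-steps and 10 down-steps has semilength 10, so there are C_10 of them. So Q = C_10 = 16796.
P − Q = 9694845 − 16796 = 9678049.

9678049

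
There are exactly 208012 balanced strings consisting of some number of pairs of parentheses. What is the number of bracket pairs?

Balanced strings of n bracket-pairs are counted by C_n. Since C_12 = 208012, the index is 12.

12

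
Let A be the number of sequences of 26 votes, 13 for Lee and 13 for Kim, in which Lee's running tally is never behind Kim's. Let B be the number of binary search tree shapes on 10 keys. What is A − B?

726104

Reading a vote for the leader as '(' and for the other as ')' turns such a sequence into a balanced string of 13 pairs, so the count is C_13. So A = C_13 = 742900.
Binary trees (left/right distinguished) on n nodes are counted by C_n; here n = 10. So B = C_10 = 16796.
A − B = 742900 − 16796 = 726104.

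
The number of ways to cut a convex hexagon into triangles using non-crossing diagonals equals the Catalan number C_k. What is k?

The number of triangulations of a 6-gon is the Catalan number C_4 (index = sides − 2).

4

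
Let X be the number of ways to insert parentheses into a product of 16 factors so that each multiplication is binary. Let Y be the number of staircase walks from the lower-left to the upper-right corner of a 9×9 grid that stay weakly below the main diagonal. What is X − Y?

9689983

Parenthesizations of m factors correspond to full binary trees with m leaves, counted by C_{m−1}; m = 16 gives C_15. So X = C_15 = 9694845.
Sub-diagonal monotone paths from (0,0) to (9,9) biject with Dyck paths of semilength 9, giving C_9. So Y = C_9 = 4862.
X − Y = 9694845 − 4862 = 9689983.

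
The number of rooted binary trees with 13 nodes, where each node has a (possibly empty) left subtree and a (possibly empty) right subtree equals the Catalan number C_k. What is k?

13

There are C_n binary search tree shapes on n keys; with n = 13 that is C_13.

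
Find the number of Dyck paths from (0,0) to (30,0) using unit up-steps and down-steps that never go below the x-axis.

9694845

A Dyck path with 15 up-steps and 15 down-steps has semilength 15, so there are C_15 of them.
C_15 = C_14 · 2(2·14+1)/(14+2) = 2674440 · 58/16 = 9694845.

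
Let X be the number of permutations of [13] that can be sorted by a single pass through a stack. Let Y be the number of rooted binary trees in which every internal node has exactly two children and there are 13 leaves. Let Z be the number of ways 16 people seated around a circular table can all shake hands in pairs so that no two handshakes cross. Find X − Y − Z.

By Knuth's characterisation, the stack-sortable permutations of length 13 are the 231-avoiders, numbering C_13. So X = C_13 = 742900.
Full binary trees with 13 leaves have 13−1 = 12 internal nodes, so there are C_12 of them. So Y = C_12 = 208012.
With 16 = 2·8 people, non-crossing handshake pairings are non-crossing perfect matchings on a circle, counted by C_8. So Z = C_8 = 1430.
X − Y − Z = 742900 − 208012 − 1430 = 533458.

533458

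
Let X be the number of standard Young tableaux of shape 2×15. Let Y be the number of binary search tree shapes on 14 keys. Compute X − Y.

By the hook-length formula (or a Dyck-path bijection), SYT of shape 2×15 number C_15. So X = C_15 = 9694845.
Rooted binary trees with 14 nodes (each child slot possibly empty) number C_14. So Y = C_14 = 2674440.
X − Y = 9694845 − 2674440 = 7020405.

7020405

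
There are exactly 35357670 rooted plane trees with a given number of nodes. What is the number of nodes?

Rooted ordered trees on m nodes are counted by C_{m−1}, and C_16 = 35357670.
So the index is 16, and the number of nodes is 16 + 1 = 17.

17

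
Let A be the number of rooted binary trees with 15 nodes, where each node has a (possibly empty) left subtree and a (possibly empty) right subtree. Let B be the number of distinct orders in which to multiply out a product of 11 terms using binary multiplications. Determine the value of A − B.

9678049

Binary trees (left/right distinguished) on n nodes are counted by C_n; here n = 15. So A = C_15 = 9694845.
Bracketing 11 factors into binary products is counted by C_{11−1} = C_10. So B = C_10 = 16796.
A − B = 9694845 − 16796 = 9678049.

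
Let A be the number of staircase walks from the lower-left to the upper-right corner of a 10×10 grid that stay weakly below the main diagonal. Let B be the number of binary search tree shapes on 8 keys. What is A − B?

Sub-diagonal monotone paths from (0,0) to (10,10) biject with Dyck paths of semilength 10, giving C_10. So A = C_10 = 16796.
Binary trees (left/right distinguished) on n nodes are counted by C_n; here n = 8. So B = C_8 = 1430.
A − B = 16796 − 1430 = 15366.

15366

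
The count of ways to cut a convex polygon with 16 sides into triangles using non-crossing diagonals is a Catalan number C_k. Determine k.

A convex 16-gon is triangulated into 14 triangles, and the number of such triangulations is the Catalan number C_{16−2} = C_14.

14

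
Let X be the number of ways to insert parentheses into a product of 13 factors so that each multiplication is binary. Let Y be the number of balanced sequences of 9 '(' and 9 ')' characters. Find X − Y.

Ways to associate a product of 13 factors correspond to binary trees on 13 leaves, so the count is C_12. So X = C_12 = 208012.
With 9 pairs the number of balanced bracket strings is the Catalan number C_9. So Y = C_9 = 4862.
X − Y = 208012 − 4862 = 203150.

203150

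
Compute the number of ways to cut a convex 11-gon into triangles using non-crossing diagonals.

A convex 11-gon is triangulated into 9 triangles, and the number of such triangulations is the Catalan number C_{11−2} = C_9.
C_9 = C(18,9)/10 = 48620/10 = 4862.

4862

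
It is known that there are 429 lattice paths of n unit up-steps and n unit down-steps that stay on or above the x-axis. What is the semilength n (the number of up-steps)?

7

Dyck paths of semilength n are counted by C_n. The Catalan number equal to 429 is C_7.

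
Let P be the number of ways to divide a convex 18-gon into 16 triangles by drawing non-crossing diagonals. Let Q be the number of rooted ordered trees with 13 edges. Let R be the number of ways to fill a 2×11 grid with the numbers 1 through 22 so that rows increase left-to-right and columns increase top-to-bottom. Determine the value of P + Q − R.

36041784

The number of triangulations of an 18-gon is the Catalan number C_16 (index = sides − 2). So P = C_16 = 35357670.
A rooted plane tree with 13 edges has 14 nodes, and the count is C_13. So Q = C_13 = 742900.
By the hook-length formula (or a Dyck-path bijection), SYT of shape 2×11 number C_11. So R = C_11 = 58786.
P + Q − R = 35357670 + 742900 − 58786 = 36041784.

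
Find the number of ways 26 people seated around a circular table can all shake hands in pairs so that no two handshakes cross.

Non-crossing handshake pairings of 2n people are counted by C_n; 26 people gives n = 13.
C_13 = C(26,13)/14 = 10400600/14 = 742900.

742900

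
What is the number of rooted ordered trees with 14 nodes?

742900

Rooted ordered (plane) trees on m nodes have m−1 edges and are counted by C_{m−1}; m = 14 gives C_13.
C_13 = C_12 · 2(2·12+1)/(12+2) = 208012 · 50/14 = 742900.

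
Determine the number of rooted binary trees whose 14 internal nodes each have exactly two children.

2674440

The number of full binary trees on 14 internal nodes is the Catalan number C_14.
C_14 = C(28,14)/15 = 40116600/15 = 2674440.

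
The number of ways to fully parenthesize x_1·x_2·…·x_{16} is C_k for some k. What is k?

Ways to associate a product of 16 factors correspond to binary trees on 16 leaves, so the count is C_15.

15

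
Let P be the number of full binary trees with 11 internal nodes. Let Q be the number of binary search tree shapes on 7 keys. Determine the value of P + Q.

59215

Full binary trees with n internal nodes are counted by C_n; here n = 11. So P = C_11 = 58786.
Binary trees (left/right distinguished) on n nodes are counted by C_n; here n = 7. So Q = C_7 = 429.
P + Q = 58786 + 429 = 59215.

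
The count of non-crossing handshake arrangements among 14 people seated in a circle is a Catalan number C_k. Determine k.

Non-crossing handshake pairings of 2n people are counted by C_n; 14 people gives n = 7.

7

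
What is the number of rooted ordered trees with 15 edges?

9694845

A rooted plane tree with 15 edges has 16 nodes, and the count is C_15.
C_15 = C_14 · 2(2·14+1)/(14+2) = 2674440 · 58/16 = 9694845.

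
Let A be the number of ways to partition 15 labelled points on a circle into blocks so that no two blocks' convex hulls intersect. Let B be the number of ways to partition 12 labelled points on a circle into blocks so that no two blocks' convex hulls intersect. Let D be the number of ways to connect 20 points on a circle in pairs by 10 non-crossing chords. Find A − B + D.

The non-crossing partitions of [15] form a lattice of size C_15. So A = C_15 = 9694845.
The non-crossing partitions of [12] form a lattice of size C_12. So B = C_12 = 208012.
Pairing 20 circle points by 10 non-crossing chords gives C_10 matchings. So D = C_10 = 16796.
A − B + D = 9694845 − 208012 + 16796 = 9503629.

9503629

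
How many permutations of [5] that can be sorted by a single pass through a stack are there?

42

Stack-sortable permutations are exactly the 231-avoiding ones, counted by C_n; here n = 5.
C_5 = C_4 · 2(2·4+1)/(4+2) = 14 · 18/6 = 42.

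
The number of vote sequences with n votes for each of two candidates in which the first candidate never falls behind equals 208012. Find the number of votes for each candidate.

Such ballot sequences with n votes each are counted by C_n, and C_12 = 208012.

12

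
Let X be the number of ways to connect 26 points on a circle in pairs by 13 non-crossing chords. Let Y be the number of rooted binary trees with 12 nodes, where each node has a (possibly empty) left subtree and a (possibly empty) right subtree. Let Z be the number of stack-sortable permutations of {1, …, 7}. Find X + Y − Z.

Non-crossing perfect matchings of 2n points on a circle are counted by C_n; with 26 points, n = 13. So X = C_13 = 742900.
There are C_n binary search tree shapes on n keys; with n = 12 that is C_12. So Y = C_12 = 208012.
By Knuth's characterisation, the stack-sortable permutations of length 7 are the 231-avoiders, numbering C_7. So Z = C_7 = 429.
X + Y − Z = 742900 + 208012 − 429 = 950483.

950483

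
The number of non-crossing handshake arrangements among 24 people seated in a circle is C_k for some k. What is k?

Non-crossing handshake pairings of 2n people are counted by C_n; 24 people gives n = 12.

12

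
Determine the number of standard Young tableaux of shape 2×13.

742900

By the hook-length formula (or a Dyck-path bijection), SYT of shape 2×13 number C_13.
C_13 = 742900.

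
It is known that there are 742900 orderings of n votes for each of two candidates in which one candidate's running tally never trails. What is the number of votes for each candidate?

13

Such ballot sequences with n votes each are counted by C_n. The Catalan number equal to 742900 is C_13.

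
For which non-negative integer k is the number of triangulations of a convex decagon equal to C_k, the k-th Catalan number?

A convex 10-gon is triangulated into 8 triangles, and the number of such triangulations is the Catalan number C_{10−2} = C_8.

8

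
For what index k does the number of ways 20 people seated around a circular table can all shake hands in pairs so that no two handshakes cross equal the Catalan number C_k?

10

With 20 = 2·10 people, non-crossing handshake pairings are non-crossing perfect matchings on a circle, counted by C_10.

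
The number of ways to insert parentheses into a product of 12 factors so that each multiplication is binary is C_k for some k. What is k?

Bracketing 12 factors into binary products is counted by C_{12−1} = C_11.

11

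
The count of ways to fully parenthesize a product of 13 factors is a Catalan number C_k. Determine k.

Parenthesizations of m factors correspond to full binary trees with m leaves, counted by C_{m−1}; m = 13 gives C_12.

12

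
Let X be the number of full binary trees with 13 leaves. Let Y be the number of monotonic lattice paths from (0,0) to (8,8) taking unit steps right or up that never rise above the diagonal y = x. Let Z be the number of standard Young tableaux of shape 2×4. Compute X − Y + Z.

Full binary trees with 13 leaves have 13−1 = 12 internal nodes, so there are C_12 of them. So X = C_12 = 208012.
Sub-diagonal monotone paths from (0,0) to (8,8) biject with Dyck paths of semilength 8, giving C_8. So Y = C_8 = 1430.
Standard Young tableaux of shape 2×n are counted by C_n; here n = 4. So Z = C_4 = 14.
X − Y + Z = 208012 − 1430 + 14 = 206596.

206596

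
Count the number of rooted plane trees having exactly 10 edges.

16796

A rooted plane tree with 10 edges has 11 nodes, and the count is C_10.
C_10 = 16796.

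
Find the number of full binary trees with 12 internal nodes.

208012

Full binary trees with n internal nodes are counted by C_n; here n = 12.
C_12 = 208012.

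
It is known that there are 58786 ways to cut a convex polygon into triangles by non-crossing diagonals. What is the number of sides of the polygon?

13

Triangulations of a convex m-gon are counted by C_{m−2}. Since C_11 = 58786, the index is 11.
So m − 2 = 11, giving m = 13 sides.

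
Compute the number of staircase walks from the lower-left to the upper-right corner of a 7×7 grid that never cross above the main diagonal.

429

Sub-diagonal monotone paths from (0,0) to (7,7) biject with Dyck paths of semilength 7, giving C_7.
C_7 = C(14,7)/8 = 3432/8 = 429.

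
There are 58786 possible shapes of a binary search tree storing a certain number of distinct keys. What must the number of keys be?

Binary search tree shapes on n keys are counted by C_n; 58786 = C_11.

11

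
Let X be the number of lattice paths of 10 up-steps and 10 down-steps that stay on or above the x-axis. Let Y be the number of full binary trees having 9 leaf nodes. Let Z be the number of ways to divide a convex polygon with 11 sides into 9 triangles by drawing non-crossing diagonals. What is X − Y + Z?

Dyck paths of semilength n (length 2n) are counted by C_n; here n = 10. So X = C_10 = 16796.
A full binary tree with L leaves has L−1 internal nodes and is counted by C_{L−1}; L = 9 gives C_8. So Y = C_8 = 1430.
The number of triangulations of an 11-gon is the Catalan number C_9 (index = sides − 2). So Z = C_9 = 4862.
X − Y + Z = 16796 − 1430 + 4862 = 20228.

20228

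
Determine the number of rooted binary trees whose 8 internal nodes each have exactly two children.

The number of full binary trees on 8 internal nodes is the Catalan number C_8.
C_8 = C(16,8)/9 = 12870/9 = 1430.

1430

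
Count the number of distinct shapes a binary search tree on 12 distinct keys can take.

208012

Rooted binary trees with 12 nodes (each child slot possibly empty) number C_12.
C_12 = C(24,12)/13 = 2704156/13 = 208012.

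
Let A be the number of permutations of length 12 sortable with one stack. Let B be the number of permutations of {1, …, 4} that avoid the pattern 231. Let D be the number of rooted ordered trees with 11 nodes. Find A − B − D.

191202

By Knuth's characterisation, the stack-sortable permutations of length 12 are the 231-avoiders, numbering C_12. So A = C_12 = 208012.
For any fixed pattern of length 3, the pattern-avoiding permutations of [4] number C_4. So B = C_4 = 14.
Rooted ordered (plane) trees on m nodes have m−1 edges and are counted by C_{m−1}; m = 11 gives C_10. So D = C_10 = 16796.
A − B − D = 208012 − 14 − 16796 = 191202.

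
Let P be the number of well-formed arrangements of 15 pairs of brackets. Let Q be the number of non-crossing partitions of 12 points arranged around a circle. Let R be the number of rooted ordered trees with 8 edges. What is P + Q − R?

9901427

A balanced arrangement of 15 bracket pairs is a Dyck word of semilength 15, so the count is C_15. So P = C_15 = 9694845.
The non-crossing partitions of [12] form a lattice of size C_12. So Q = C_12 = 208012.
A rooted plane tree with 8 edges has 9 nodes, and the count is C_8. So R = C_8 = 1430.
P + Q − R = 9694845 + 208012 − 1430 = 9901427.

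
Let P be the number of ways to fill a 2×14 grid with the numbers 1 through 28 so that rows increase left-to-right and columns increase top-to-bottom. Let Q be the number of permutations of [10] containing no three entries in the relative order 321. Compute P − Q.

By the hook-length formula (or a Dyck-path bijection), SYT of shape 2×14 number C_14. So P = C_14 = 2674440.
Permutations of [n] avoiding any single length-3 pattern are counted by C_n; here n = 10. So Q = C_10 = 16796.
P − Q = 2674440 − 16796 = 2657644.

2657644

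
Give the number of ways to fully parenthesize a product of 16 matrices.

9694845

Parenthesizations of m factors correspond to full binary trees with m leaves, counted by C_{m−1}; m = 16 gives C_15.
C_15 = C(30,15)/16 = 155117520/16 = 9694845.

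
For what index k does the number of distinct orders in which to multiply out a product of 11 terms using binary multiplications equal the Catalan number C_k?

10

Bracketing 11 factors into binary products is counted by C_{11−1} = C_10.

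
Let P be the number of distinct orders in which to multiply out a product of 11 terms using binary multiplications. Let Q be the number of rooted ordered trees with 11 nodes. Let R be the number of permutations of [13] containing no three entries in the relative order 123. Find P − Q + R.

Ways to associate a product of 11 factors correspond to binary trees on 11 leaves, so the count is C_10. So P = C_10 = 16796.
A rooted plane tree on 11 nodes has 10 edges, and such trees are counted by C_10. So Q = C_10 = 16796.
Permutations of [n] avoiding any single length-3 pattern are counted by C_n; here n = 13. So R = C_13 = 742900.
P − Q + R = 16796 − 16796 + 742900 = 742900.

742900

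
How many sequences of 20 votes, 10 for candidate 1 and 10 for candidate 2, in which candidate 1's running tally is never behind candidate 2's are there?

Ballot sequences with n votes each where one side never trails are Dyck words, counted by C_n; here n = 10.
C_10 = C(20,10)/11 = 184756/11 = 16796.

16796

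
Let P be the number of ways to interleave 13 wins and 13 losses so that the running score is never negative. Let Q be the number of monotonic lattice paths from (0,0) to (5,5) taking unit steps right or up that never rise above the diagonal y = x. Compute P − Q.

Reading a vote for the leader as '(' and for the other as ')' turns such a sequence into a balanced string of 13 pairs, so the count is C_13. So P = C_13 = 742900.
Monotone paths in an n×n grid that stay weakly below the diagonal are counted by C_n; here n = 5. So Q = C_5 = 42.
P − Q = 742900 − 42 = 742858.

742858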